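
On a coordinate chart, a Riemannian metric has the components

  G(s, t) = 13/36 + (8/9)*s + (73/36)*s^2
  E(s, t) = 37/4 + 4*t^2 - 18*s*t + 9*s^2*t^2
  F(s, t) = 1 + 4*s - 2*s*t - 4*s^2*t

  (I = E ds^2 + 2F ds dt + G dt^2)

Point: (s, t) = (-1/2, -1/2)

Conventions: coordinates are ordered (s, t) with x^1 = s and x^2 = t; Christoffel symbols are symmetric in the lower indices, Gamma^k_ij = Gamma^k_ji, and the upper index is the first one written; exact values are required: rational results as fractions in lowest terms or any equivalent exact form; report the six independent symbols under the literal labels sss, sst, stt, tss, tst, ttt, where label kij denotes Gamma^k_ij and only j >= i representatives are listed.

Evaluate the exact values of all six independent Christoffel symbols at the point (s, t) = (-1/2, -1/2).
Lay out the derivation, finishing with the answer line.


E = 101/16, F = -1, G = 61/144 at the point
E_s = 27/4, E_t = 11/4, F_s = 3, F_t = 0, G_s = -41/36, G_t = 0
EG - F^2 = 3857/2304;  g^inv = (2304/3857) * [[61/144, 1], [1, 101/16]]
first-kind symbols [ij,l] = (1/2)(d_i g_jl + d_j g_il - d_l g_ij): [ss,s] = E_s/2 = 27/8, [ss,t] = F_s - E_t/2 = 13/8, [st,s] = E_t/2 = 11/8, [st,t] = G_s/2 = -41/72, [tt,s] = F_t - G_s/2 = 41/72, [tt,t] = G_t/2 = 0
Gamma^s_ij = (G*[ij,s] - F*[ij,t])/(EG - F^2), Gamma^t_ij = (E*[ij,t] - F*[ij,s])/(EG - F^2)

Answer: Gamma_sss = 7038/3857, Gamma_sst = 30/3857, Gamma_stt = 5002/34713, Gamma_tss = 31410/3857, Gamma_tst = -5114/3857, Gamma_ttt = 1312/3857


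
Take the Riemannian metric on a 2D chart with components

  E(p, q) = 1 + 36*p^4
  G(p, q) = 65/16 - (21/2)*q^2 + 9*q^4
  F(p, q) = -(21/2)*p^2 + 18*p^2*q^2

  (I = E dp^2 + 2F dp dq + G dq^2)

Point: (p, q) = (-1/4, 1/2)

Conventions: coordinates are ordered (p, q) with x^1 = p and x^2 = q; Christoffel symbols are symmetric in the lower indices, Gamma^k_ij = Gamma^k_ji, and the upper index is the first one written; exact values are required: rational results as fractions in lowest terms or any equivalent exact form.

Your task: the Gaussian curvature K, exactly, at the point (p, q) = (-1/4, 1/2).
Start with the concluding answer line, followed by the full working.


Answer: K = -36864/18769

E = 73/64, F = -3/8, G = 2, EG - F^2 = 137/64 at the point
E_p = -9/4, E_q = 0, F_p = 3, F_q = 9/8, G_p = 0, G_q = -6
E_qq = 0, F_pq = -9, G_pp = 0
The intrinsic route: Brioschi's K = (det M1 - det M2)/(EG - F^2)^2.
M1 = [[-E_qq/2 + F_pq - G_pp/2, E_p/2, F_p - E_q/2], [F_q - G_p/2, E, F], [G_q/2, F, G]] = [[-9, -9/8, 3], [9/8, 73/64, -3/8], [-3, -3/8, 2]]; det M1 = -9
M2 = [[0, E_q/2, G_p/2], [E_q/2, E, F], [G_p/2, F, G]] = [[0, 0, 0], [0, 73/64, -3/8], [0, -3/8, 2]]; det M2 = 0
det M1 - det M2 = -9; K = -9 / (137/64)^2 = -36864/18769


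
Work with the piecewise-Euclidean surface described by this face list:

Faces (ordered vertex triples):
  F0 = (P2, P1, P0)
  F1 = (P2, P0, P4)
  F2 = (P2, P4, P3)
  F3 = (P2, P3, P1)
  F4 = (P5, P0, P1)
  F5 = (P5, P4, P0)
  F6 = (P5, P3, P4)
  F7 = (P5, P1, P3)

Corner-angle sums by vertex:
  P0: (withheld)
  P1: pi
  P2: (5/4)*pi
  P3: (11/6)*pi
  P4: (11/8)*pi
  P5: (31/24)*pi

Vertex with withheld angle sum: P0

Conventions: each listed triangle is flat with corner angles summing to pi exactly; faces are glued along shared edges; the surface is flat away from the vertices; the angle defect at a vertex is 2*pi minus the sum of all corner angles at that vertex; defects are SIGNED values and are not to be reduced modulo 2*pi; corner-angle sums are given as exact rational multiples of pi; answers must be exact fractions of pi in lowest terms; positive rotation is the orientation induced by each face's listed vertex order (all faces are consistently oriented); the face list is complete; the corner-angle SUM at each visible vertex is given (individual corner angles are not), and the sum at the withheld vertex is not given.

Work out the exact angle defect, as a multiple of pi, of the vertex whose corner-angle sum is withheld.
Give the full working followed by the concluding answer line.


V = 6, E = 12, F = 8; chi = V - E + F = 2
Gauss-Bonnet: total defect = 2*pi*chi = 4*pi; visible defects sum to (13/4)*pi

Answer: defect(P0) = (3/4)*pi


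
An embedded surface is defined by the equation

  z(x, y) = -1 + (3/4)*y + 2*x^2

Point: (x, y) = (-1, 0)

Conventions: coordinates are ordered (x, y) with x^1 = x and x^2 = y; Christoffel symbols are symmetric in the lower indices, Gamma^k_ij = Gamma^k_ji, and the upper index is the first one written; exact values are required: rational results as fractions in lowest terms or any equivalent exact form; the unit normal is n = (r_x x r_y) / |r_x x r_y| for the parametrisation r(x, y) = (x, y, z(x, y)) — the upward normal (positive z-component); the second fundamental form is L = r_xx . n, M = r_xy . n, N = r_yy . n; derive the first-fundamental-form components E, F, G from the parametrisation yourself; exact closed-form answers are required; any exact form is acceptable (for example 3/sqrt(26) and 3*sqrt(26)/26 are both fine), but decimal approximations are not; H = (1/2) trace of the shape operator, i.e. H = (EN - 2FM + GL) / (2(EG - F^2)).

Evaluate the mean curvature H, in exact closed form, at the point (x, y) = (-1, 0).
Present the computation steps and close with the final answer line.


z_x = -4, z_y = 3/4, z_xx = 4, z_xy = 0, z_yy = 0
E = 17, F = -3, G = 25/16; answer radicand W^2 = 281/16
unnormalised second-form numerators: l = 4, m = 0, n = 0; L = l/sqrt(281/16), and similarly M = m/sqrt(W^2), N = n/sqrt(W^2)
H = (E*n - 2*F*m + G*l) / (2*(EG - F^2)*sqrt(W^2)); E*n - 2*F*m + G*l = 25/4, EG - F^2 = 281/16, so H = (50/281)/sqrt(281/16)

Answer: H = 200*sqrt(281)/78961


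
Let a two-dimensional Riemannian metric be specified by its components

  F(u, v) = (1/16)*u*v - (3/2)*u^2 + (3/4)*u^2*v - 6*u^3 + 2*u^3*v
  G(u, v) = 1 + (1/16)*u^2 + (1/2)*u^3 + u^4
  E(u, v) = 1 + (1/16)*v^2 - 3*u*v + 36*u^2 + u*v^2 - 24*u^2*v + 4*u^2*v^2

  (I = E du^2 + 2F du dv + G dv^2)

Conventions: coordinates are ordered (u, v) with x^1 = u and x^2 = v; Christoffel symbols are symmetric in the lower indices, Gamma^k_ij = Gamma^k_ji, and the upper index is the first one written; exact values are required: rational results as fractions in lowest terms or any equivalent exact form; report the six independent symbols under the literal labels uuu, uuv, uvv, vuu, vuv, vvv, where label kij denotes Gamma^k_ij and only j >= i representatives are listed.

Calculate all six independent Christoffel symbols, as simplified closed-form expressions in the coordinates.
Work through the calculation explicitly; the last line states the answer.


E = 1 + (1/16)*v^2 - 3*u*v + 36*u^2 + u*v^2 - 24*u^2*v + 4*u^2*v^2; F = (1/16)*u*v - (3/2)*u^2 + (3/4)*u^2*v - 6*u^3 + 2*u^3*v; G = 1 + (1/16)*u^2 + (1/2)*u^3 + u^4
Gamma^k_ij = (1/2) g^{kl} (d_i g_jl + d_j g_il - d_l g_ij), with g^inv = (1/(EG-F^2)) [[G, -F], [-F, E]]
first partials: E_u = -3*v + 72*u + v^2 - 48*u*v + 8*u*v^2, E_v = (1/8)*v - 3*u + 2*u*v - 24*u^2 + 8*u^2*v, F_u = (1/16)*v - 3*u + (3/2)*u*v - 18*u^2 + 6*u^2*v, F_v = (1/16)*u + (3/4)*u^2 + 2*u^3, G_u = (1/8)*u + (3/2)*u^2 + 4*u^3, G_v = 0
D = EG - F^2 = 1 + (1/16)*v^2 - 3*u*v + (577/16)*u^2 + u*v^2 - 24*u^2*v + (1/2)*u^3 + 4*u^2*v^2 + u^4
expanded: Gamma^u_uu = (G E_u - 2F F_u + F E_v)/(2D), Gamma^u_uv = (G E_v - F G_u)/(2D), Gamma^u_vv = (2G F_v - G G_u - F G_v)/(2D), Gamma^v_uu = (2E F_u - E E_v - F E_u)/(2D), Gamma^v_uv = (E G_u - F E_v)/(2D), Gamma^v_vv = (E G_v - 2F F_v + F G_u)/(2D); substitute and cancel common factors

Answer: Gamma_uuu = (64*u*v^2 - 384*u*v + 576*u + 8*v^2 - 24*v)/(16*u^4 + 8*u^3 + 64*u^2*v^2 - 384*u^2*v + 577*u^2 + 16*u*v^2 - 48*u*v + v^2 + 16), Gamma_uuv = (64*u^2*v - 192*u^2 + 16*u*v - 24*u + v)/(16*u^4 + 8*u^3 + 64*u^2*v^2 - 384*u^2*v + 577*u^2 + 16*u*v^2 - 48*u*v + v^2 + 16), Gamma_uvv = 0, Gamma_vuu = (32*u^2*v - 96*u^2 + 8*u*v - 24*u)/(16*u^4 + 8*u^3 + 64*u^2*v^2 - 384*u^2*v + 577*u^2 + 16*u*v^2 - 48*u*v + v^2 + 16), Gamma_vuv = (32*u^3 + 12*u^2 + u)/(16*u^4 + 8*u^3 + 64*u^2*v^2 - 384*u^2*v + 577*u^2 + 16*u*v^2 - 48*u*v + v^2 + 16), Gamma_vvv = 0


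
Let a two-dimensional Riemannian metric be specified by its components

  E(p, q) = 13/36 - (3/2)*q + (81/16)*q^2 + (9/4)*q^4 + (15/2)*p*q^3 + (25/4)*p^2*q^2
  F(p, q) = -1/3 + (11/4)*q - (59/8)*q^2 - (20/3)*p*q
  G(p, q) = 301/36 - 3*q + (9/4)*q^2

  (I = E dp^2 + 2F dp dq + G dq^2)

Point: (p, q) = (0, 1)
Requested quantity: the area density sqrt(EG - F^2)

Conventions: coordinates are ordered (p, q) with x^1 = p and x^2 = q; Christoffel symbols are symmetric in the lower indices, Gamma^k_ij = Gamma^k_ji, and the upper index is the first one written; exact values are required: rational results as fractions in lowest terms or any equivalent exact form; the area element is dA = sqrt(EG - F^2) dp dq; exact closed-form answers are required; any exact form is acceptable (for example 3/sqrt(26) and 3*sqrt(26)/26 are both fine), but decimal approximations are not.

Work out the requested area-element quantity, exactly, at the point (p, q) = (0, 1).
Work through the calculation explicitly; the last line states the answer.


E = 889/144, F = -119/24, G = 137/18; EG - F^2 = 116137/5184

Answer: sqrt(EG - F^2) = sqrt(116137)/72


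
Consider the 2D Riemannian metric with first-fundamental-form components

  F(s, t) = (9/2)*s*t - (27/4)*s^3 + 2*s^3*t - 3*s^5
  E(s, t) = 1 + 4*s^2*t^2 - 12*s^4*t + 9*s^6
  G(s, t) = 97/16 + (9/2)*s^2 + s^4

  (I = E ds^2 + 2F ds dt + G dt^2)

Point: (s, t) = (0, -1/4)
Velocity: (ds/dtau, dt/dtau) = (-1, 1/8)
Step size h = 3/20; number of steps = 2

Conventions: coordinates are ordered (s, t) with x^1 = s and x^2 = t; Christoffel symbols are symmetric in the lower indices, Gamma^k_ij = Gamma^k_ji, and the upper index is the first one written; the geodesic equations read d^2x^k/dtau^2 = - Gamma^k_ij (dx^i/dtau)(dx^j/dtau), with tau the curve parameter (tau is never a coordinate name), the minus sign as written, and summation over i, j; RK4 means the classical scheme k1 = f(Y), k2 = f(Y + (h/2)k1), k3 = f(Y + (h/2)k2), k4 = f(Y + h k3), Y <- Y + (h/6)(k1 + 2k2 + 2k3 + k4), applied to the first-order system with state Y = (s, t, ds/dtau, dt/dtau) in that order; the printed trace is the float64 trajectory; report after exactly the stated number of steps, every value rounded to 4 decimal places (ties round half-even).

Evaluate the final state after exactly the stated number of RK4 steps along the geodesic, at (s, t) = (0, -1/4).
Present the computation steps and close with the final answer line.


f(Y) = (ds/dtau, dt/dtau, -Gamma^s_ij Y'^i Y'^j, -Gamma^t_ij Y'^i Y'^j) with the Gammas evaluated at the stage position; h = 0.150000; intermediate values shown to 6 dp
step 0: s = 0.0000, t = -0.2500, ds/dtau = -1.0000, dt/dtau = 0.1250
step 1:
  k1: at (s, t) = (0.000000, -0.250000), (ds/dtau, dt/dtau) = (-1.000000, 0.125000); Gamma_sss = 0.000000, Gamma_sst = 0.000000, Gamma_stt = 0.000000, Gamma_tss = -0.185567, Gamma_tst = 0.000000, Gamma_ttt = 0.000000; k1 = (-1.000000, 0.125000, 0.000000, 0.185567)
  k2: at (s, t) = (-0.075000, -0.240625), (ds/dtau, dt/dtau) = (-1.000000, 0.138918); Gamma_sss = -0.003263, Gamma_sst = -0.000920, Gamma_stt = 0.000000, Gamma_tss = -0.197021, Gamma_tst = -0.055564, Gamma_ttt = 0.000000; k2 = (-1.000000, 0.138918, 0.003008, 0.181584)
  k3: at (s, t) = (-0.075000, -0.239581), (ds/dtau, dt/dtau) = (-0.999774, 0.138619); Gamma_sss = -0.003237, Gamma_sst = -0.000916, Gamma_stt = 0.000000, Gamma_tss = -0.196248, Gamma_tst = -0.055564, Gamma_ttt = 0.000000; k3 = (-0.999774, 0.138619, 0.002981, 0.180759)
  k4: at (s, t) = (-0.149966, -0.229207), (ds/dtau, dt/dtau) = (-0.999553, 0.152114); Gamma_sss = -0.008446, Gamma_sst = -0.003833, Gamma_stt = 0.000000, Gamma_tss = -0.243373, Gamma_tst = -0.110461, Gamma_ttt = 0.000000; k4 = (-0.999553, 0.152114, 0.007273, 0.209565)
  Y <- Y + (h/6)(k1 + 2k2 + 2k3 + k4): s = -0.1500, t = -0.2292, ds/dtau = -0.9995, dt/dtau = 0.1530
step 2:
  k1: at (s, t) = (-0.149978, -0.229195), (ds/dtau, dt/dtau) = (-0.999519, 0.152995); Gamma_sss = -0.008447, Gamma_sst = -0.003834, Gamma_stt = 0.000000, Gamma_tss = -0.243375, Gamma_tst = -0.110469, Gamma_ttt = 0.000000; k1 = (-0.999519, 0.152995, 0.007266, 0.209354)
  k2: at (s, t) = (-0.224941, -0.217721), (ds/dtau, dt/dtau) = (-0.998974, 0.168697); Gamma_sss = -0.018648, Gamma_sst = -0.009418, Gamma_stt = 0.000000, Gamma_tss = -0.324782, Gamma_tst = -0.164020, Gamma_ttt = 0.000000; k2 = (-0.998974, 0.168697, 0.015436, 0.268833)
  k3: at (s, t) = (-0.224901, -0.216543), (ds/dtau, dt/dtau) = (-0.998361, 0.173158); Gamma_sss = -0.018516, Gamma_sst = -0.009376, Gamma_stt = 0.000000, Gamma_tss = -0.323872, Gamma_tst = -0.163995, Gamma_ttt = 0.000000; k3 = (-0.998361, 0.173158, 0.015214, 0.266111)
  k4: at (s, t) = (-0.299732, -0.203222), (ds/dtau, dt/dtau) = (-0.997237, 0.192912); Gamma_sss = -0.037779, Gamma_sst = -0.018640, Gamma_stt = 0.000000, Gamma_tss = -0.436301, Gamma_tst = -0.215266, Gamma_ttt = 0.000000; k4 = (-0.997237, 0.192912, 0.030399, 0.351068)
  Y <- Y + (h/6)(k1 + 2k2 + 2k3 + k4): s = -0.2998, t = -0.2035, ds/dtau = -0.9970, dt/dtau = 0.1938

Answer: s = -0.2998, t = -0.2035, ds/dtau = -0.9970, dt/dtau = 0.1938


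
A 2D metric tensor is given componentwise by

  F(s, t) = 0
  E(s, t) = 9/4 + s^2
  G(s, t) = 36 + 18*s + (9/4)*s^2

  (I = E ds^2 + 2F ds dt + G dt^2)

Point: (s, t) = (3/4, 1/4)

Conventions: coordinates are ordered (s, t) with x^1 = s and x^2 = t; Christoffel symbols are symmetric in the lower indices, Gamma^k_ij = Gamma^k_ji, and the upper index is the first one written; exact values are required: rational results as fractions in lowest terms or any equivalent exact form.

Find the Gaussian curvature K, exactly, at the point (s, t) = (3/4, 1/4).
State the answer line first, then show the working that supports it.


Answer: K = 256/12825

E = 45/16, F = 0, G = 3249/64, EG - F^2 = 146205/1024 at the point
E_s = 3/2, E_t = 0, F_s = 0, F_t = 0, G_s = 171/8, G_t = 0
E_tt = 0, F_st = 0, G_ss = 9/2
Evaluate Brioschi's two determinant matrices M1, M2 and divide by (EG - F^2)^2.
M1 = [[-E_tt/2 + F_st - G_ss/2, E_s/2, F_s - E_t/2], [F_t - G_s/2, E, F], [G_t/2, F, G]] = [[-9/4, 3/4, 0], [-171/16, 45/16, 0], [0, 0, 3249/64]]; det M1 = 87723/1024
M2 = [[0, E_t/2, G_s/2], [E_t/2, E, F], [G_s/2, F, G]] = [[0, 0, 171/16], [0, 45/16, 0], [171/16, 0, 3249/64]]; det M2 = -1315845/4096
det M1 - det M2 = 1666737/4096; K = 1666737/4096 / (146205/1024)^2 = 256/12825


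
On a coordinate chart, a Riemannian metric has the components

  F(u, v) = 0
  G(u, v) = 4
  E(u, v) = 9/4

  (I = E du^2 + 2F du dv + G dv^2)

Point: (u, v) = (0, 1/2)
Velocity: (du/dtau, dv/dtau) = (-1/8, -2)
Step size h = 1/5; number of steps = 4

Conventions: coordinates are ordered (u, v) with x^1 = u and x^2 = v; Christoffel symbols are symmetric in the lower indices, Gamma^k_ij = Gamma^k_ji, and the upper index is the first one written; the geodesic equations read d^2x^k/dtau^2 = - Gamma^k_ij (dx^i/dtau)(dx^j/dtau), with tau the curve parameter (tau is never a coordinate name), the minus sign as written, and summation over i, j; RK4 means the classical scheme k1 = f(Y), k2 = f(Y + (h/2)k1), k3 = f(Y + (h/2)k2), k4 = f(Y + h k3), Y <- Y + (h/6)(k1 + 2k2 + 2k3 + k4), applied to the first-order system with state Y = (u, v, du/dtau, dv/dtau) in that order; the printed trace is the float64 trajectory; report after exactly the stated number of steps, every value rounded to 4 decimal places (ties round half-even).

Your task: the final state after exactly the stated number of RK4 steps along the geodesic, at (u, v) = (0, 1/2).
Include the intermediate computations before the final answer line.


f(Y) = (du/dtau, dv/dtau, -Gamma^u_ij Y'^i Y'^j, -Gamma^v_ij Y'^i Y'^j) with the Gammas evaluated at the stage position; h = 0.200000; intermediate values shown to 6 dp
step 0: u = 0.0000, v = 0.5000, du/dtau = -0.1250, dv/dtau = -2.0000
step 1:
  k1: at (u, v) = (0.000000, 0.500000), (du/dtau, dv/dtau) = (-0.125000, -2.000000); Gamma_uuu = 0.000000, Gamma_uuv = 0.000000, Gamma_uvv = 0.000000, Gamma_vuu = 0.000000, Gamma_vuv = 0.000000, Gamma_vvv = 0.000000; k1 = (-0.125000, -2.000000, 0.000000, 0.000000)
  k2: at (u, v) = (-0.012500, 0.300000), (du/dtau, dv/dtau) = (-0.125000, -2.000000); Gamma_uuu = 0.000000, Gamma_uuv = 0.000000, Gamma_uvv = 0.000000, Gamma_vuu = 0.000000, Gamma_vuv = 0.000000, Gamma_vvv = 0.000000; k2 = (-0.125000, -2.000000, 0.000000, 0.000000)
  k3: at (u, v) = (-0.012500, 0.300000), (du/dtau, dv/dtau) = (-0.125000, -2.000000); Gamma_uuu = 0.000000, Gamma_uuv = 0.000000, Gamma_uvv = 0.000000, Gamma_vuu = 0.000000, Gamma_vuv = 0.000000, Gamma_vvv = 0.000000; k3 = (-0.125000, -2.000000, 0.000000, 0.000000)
  k4: at (u, v) = (-0.025000, 0.100000), (du/dtau, dv/dtau) = (-0.125000, -2.000000); Gamma_uuu = 0.000000, Gamma_uuv = 0.000000, Gamma_uvv = 0.000000, Gamma_vuu = 0.000000, Gamma_vuv = 0.000000, Gamma_vvv = 0.000000; k4 = (-0.125000, -2.000000, 0.000000, 0.000000)
  Y <- Y + (h/6)(k1 + 2k2 + 2k3 + k4): u = -0.0250, v = 0.1000, du/dtau = -0.1250, dv/dtau = -2.0000
step 2:
  k1: at (u, v) = (-0.025000, 0.100000), (du/dtau, dv/dtau) = (-0.125000, -2.000000); Gamma_uuu = 0.000000, Gamma_uuv = 0.000000, Gamma_uvv = 0.000000, Gamma_vuu = 0.000000, Gamma_vuv = 0.000000, Gamma_vvv = 0.000000; k1 = (-0.125000, -2.000000, 0.000000, 0.000000)
  k2: at (u, v) = (-0.037500, -0.100000), (du/dtau, dv/dtau) = (-0.125000, -2.000000); Gamma_uuu = 0.000000, Gamma_uuv = 0.000000, Gamma_uvv = 0.000000, Gamma_vuu = 0.000000, Gamma_vuv = 0.000000, Gamma_vvv = 0.000000; k2 = (-0.125000, -2.000000, 0.000000, 0.000000)
  k3: at (u, v) = (-0.037500, -0.100000), (du/dtau, dv/dtau) = (-0.125000, -2.000000); Gamma_uuu = 0.000000, Gamma_uuv = 0.000000, Gamma_uvv = 0.000000, Gamma_vuu = 0.000000, Gamma_vuv = 0.000000, Gamma_vvv = 0.000000; k3 = (-0.125000, -2.000000, 0.000000, 0.000000)
  k4: at (u, v) = (-0.050000, -0.300000), (du/dtau, dv/dtau) = (-0.125000, -2.000000); Gamma_uuu = 0.000000, Gamma_uuv = 0.000000, Gamma_uvv = 0.000000, Gamma_vuu = 0.000000, Gamma_vuv = 0.000000, Gamma_vvv = 0.000000; k4 = (-0.125000, -2.000000, 0.000000, 0.000000)
  Y <- Y + (h/6)(k1 + 2k2 + 2k3 + k4): u = -0.0500, v = -0.3000, du/dtau = -0.1250, dv/dtau = -2.0000
step 3:
  k1: at (u, v) = (-0.050000, -0.300000), (du/dtau, dv/dtau) = (-0.125000, -2.000000); Gamma_uuu = 0.000000, Gamma_uuv = 0.000000, Gamma_uvv = 0.000000, Gamma_vuu = 0.000000, Gamma_vuv = 0.000000, Gamma_vvv = 0.000000; k1 = (-0.125000, -2.000000, 0.000000, 0.000000)
  k2: at (u, v) = (-0.062500, -0.500000), (du/dtau, dv/dtau) = (-0.125000, -2.000000); Gamma_uuu = 0.000000, Gamma_uuv = 0.000000, Gamma_uvv = 0.000000, Gamma_vuu = 0.000000, Gamma_vuv = 0.000000, Gamma_vvv = 0.000000; k2 = (-0.125000, -2.000000, 0.000000, 0.000000)
  k3: at (u, v) = (-0.062500, -0.500000), (du/dtau, dv/dtau) = (-0.125000, -2.000000); Gamma_uuu = 0.000000, Gamma_uuv = 0.000000, Gamma_uvv = 0.000000, Gamma_vuu = 0.000000, Gamma_vuv = 0.000000, Gamma_vvv = 0.000000; k3 = (-0.125000, -2.000000, 0.000000, 0.000000)
  k4: at (u, v) = (-0.075000, -0.700000), (du/dtau, dv/dtau) = (-0.125000, -2.000000); Gamma_uuu = 0.000000, Gamma_uuv = 0.000000, Gamma_uvv = 0.000000, Gamma_vuu = 0.000000, Gamma_vuv = 0.000000, Gamma_vvv = 0.000000; k4 = (-0.125000, -2.000000, 0.000000, 0.000000)
  Y <- Y + (h/6)(k1 + 2k2 + 2k3 + k4): u = -0.0750, v = -0.7000, du/dtau = -0.1250, dv/dtau = -2.0000
step 4:
  k1: at (u, v) = (-0.075000, -0.700000), (du/dtau, dv/dtau) = (-0.125000, -2.000000); Gamma_uuu = 0.000000, Gamma_uuv = 0.000000, Gamma_uvv = 0.000000, Gamma_vuu = 0.000000, Gamma_vuv = 0.000000, Gamma_vvv = 0.000000; k1 = (-0.125000, -2.000000, 0.000000, 0.000000)
  k2: at (u, v) = (-0.087500, -0.900000), (du/dtau, dv/dtau) = (-0.125000, -2.000000); Gamma_uuu = 0.000000, Gamma_uuv = 0.000000, Gamma_uvv = 0.000000, Gamma_vuu = 0.000000, Gamma_vuv = 0.000000, Gamma_vvv = 0.000000; k2 = (-0.125000, -2.000000, 0.000000, 0.000000)
  k3: at (u, v) = (-0.087500, -0.900000), (du/dtau, dv/dtau) = (-0.125000, -2.000000); Gamma_uuu = 0.000000, Gamma_uuv = 0.000000, Gamma_uvv = 0.000000, Gamma_vuu = 0.000000, Gamma_vuv = 0.000000, Gamma_vvv = 0.000000; k3 = (-0.125000, -2.000000, 0.000000, 0.000000)
  k4: at (u, v) = (-0.100000, -1.100000), (du/dtau, dv/dtau) = (-0.125000, -2.000000); Gamma_uuu = 0.000000, Gamma_uuv = 0.000000, Gamma_uvv = 0.000000, Gamma_vuu = 0.000000, Gamma_vuv = 0.000000, Gamma_vvv = 0.000000; k4 = (-0.125000, -2.000000, 0.000000, 0.000000)
  Y <- Y + (h/6)(k1 + 2k2 + 2k3 + k4): u = -0.1000, v = -1.1000, du/dtau = -0.1250, dv/dtau = -2.0000

Answer: u = -0.1000, v = -1.1000, du/dtau = -0.1250, dv/dtau = -2.0000


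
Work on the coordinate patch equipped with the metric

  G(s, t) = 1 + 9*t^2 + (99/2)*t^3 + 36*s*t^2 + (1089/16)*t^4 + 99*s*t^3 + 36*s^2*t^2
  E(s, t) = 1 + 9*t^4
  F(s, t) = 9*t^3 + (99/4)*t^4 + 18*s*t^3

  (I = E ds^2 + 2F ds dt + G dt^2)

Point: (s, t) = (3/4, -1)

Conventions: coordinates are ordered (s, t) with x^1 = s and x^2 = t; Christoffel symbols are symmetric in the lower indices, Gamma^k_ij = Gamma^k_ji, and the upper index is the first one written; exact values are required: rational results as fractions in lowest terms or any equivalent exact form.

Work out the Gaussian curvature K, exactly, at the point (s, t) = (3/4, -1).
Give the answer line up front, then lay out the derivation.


Answer: K = -9216/28561

E = 10, F = 9/4, G = 25/16, EG - F^2 = 169/16 at the point
E_s = 0, E_t = -36, F_s = -18, F_t = -63/2, G_s = -9, G_t = -27/2
E_tt = 108, F_st = 54, G_ss = 72
By Brioschi, K is (det M1 - det M2) divided by (EG - F^2) squared.
M1 = [[-E_tt/2 + F_st - G_ss/2, E_s/2, F_s - E_t/2], [F_t - G_s/2, E, F], [G_t/2, F, G]] = [[-36, 0, 0], [-27, 10, 9/4], [-27/4, 9/4, 25/16]]; det M1 = -1521/4
M2 = [[0, E_t/2, G_s/2], [E_t/2, E, F], [G_s/2, F, G]] = [[0, -18, -9/2], [-18, 10, 9/4], [-9/2, 9/4, 25/16]]; det M2 = -1377/4
det M1 - det M2 = -36; K = -36 / (169/16)^2 = -9216/28561


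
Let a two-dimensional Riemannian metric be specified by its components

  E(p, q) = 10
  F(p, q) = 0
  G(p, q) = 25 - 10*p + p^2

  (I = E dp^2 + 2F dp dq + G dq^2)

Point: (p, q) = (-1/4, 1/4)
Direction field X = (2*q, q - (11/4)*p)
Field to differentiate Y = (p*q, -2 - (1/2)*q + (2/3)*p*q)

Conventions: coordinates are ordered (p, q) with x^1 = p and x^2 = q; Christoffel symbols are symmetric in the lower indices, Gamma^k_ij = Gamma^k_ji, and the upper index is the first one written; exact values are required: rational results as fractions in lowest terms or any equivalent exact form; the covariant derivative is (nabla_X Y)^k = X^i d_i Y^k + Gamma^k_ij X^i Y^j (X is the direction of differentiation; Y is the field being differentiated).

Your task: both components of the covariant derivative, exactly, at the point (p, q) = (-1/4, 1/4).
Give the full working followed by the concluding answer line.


E = 10, F = 0, G = 441/16 at the point
E_p = 0, E_q = 0, F_p = 0, F_q = 0, G_p = -21/2, G_q = 0
EG - F^2 = 2205/8;  g^inv = (8/2205) * [[441/16, 0], [0, 10]]
first-kind symbols [ij,l] = (1/2)(d_i g_jl + d_j g_il - d_l g_ij): [pp,p] = E_p/2 = 0, [pp,q] = F_p - E_q/2 = 0, [pq,p] = E_q/2 = 0, [pq,q] = G_p/2 = -21/4, [qq,p] = F_q - G_p/2 = 21/4, [qq,q] = G_q/2 = 0
Gamma^p_ij = (G*[ij,p] - F*[ij,q])/(EG - F^2), Gamma^q_ij = (E*[ij,q] - F*[ij,p])/(EG - F^2)
Gamma_ppp = 0, Gamma_ppq = 0, Gamma_pqq = 21/40, Gamma_qpp = 0, Gamma_qpq = -4/21, Gamma_qqq = 0
X = (1/2, 15/16), Y = (-1/16, -13/6) at the point

Answer: (nabla_X Y)^p = -301/256, (nabla_X Y)^q = -1307/4032


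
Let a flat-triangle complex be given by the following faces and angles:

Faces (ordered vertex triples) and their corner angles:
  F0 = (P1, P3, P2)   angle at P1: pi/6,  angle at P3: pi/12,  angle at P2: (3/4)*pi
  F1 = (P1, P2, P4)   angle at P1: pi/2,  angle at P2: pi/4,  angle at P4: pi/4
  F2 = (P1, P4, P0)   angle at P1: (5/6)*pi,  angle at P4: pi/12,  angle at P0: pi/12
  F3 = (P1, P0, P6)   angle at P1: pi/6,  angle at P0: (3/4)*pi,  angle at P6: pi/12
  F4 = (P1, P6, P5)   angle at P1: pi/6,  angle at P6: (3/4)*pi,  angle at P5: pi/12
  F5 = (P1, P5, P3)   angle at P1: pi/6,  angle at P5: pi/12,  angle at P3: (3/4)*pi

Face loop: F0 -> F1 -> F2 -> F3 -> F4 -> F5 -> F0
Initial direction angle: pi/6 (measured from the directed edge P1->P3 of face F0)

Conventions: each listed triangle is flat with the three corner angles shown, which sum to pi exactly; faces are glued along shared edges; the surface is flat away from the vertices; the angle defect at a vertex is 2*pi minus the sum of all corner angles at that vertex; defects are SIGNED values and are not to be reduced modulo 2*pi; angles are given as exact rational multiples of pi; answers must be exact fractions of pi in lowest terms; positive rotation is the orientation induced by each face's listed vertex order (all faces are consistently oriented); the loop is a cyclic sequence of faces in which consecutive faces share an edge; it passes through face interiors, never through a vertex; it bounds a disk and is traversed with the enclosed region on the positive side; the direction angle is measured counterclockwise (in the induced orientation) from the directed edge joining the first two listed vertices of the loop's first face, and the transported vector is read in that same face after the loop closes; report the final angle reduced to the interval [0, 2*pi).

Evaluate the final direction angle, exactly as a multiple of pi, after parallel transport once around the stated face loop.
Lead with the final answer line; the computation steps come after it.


Answer: final direction angle = pi/6

enclosed vertex P1: corner angles sum to 2*pi, defect = 2*pi - 2*pi = 0
final direction = starting direction + enclosed defect total, reduced mod 2*pi (induced orientation)
final angle = pi/6 + 0 = pi/6 (mod 2*pi)


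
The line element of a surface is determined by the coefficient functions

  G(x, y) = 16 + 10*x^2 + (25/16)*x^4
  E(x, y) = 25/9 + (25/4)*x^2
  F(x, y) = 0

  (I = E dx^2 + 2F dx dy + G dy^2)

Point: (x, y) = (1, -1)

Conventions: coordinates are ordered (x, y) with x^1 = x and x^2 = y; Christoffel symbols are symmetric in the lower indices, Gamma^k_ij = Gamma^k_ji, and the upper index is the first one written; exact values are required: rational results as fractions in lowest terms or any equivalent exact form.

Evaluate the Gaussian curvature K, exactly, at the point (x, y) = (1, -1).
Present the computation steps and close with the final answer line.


E = 325/36, F = 0, G = 441/16, EG - F^2 = 15925/64 at the point
E_x = 25/2, E_y = 0, F_x = 0, F_y = 0, G_x = 105/4, G_y = 0
E_yy = 0, F_xy = 0, G_xx = 155/4
Apply the Brioschi formula K = (det M1 - det M2)/(EG - F^2)^2 over the derivative matrices of E, F, G.
M1 = [[-E_yy/2 + F_xy - G_xx/2, E_x/2, F_x - E_y/2], [F_y - G_x/2, E, F], [G_y/2, F, G]] = [[-155/8, 25/4, 0], [-105/8, 325/36, 0], [0, 0, 441/16]]; det M1 = -655375/256
M2 = [[0, E_y/2, G_x/2], [E_y/2, E, F], [G_x/2, F, G]] = [[0, 0, 105/8], [0, 325/36, 0], [105/8, 0, 441/16]]; det M2 = -398125/256
det M1 - det M2 = -128625/128; K = -128625/128 / (15925/64)^2 = -96/5915

Answer: K = -96/5915


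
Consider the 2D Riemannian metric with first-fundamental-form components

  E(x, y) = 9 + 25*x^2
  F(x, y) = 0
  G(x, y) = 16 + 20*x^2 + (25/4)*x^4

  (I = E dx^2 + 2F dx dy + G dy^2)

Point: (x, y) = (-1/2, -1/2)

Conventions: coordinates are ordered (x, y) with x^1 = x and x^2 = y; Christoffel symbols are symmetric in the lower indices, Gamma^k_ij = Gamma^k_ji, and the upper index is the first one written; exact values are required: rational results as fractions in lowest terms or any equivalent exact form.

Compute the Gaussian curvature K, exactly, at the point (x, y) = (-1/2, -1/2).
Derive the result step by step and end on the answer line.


E = 61/4, F = 0, G = 1369/64, EG - F^2 = 83509/256 at the point
E_x = -25, E_y = 0, F_x = 0, F_y = 0, G_x = -185/8, G_y = 0
E_yy = 0, F_xy = 0, G_xx = 235/4
The intrinsic route: Brioschi's K = (det M1 - det M2)/(EG - F^2)^2.
M1 = [[-E_yy/2 + F_xy - G_xx/2, E_x/2, F_x - E_y/2], [F_y - G_x/2, E, F], [G_y/2, F, G]] = [[-235/8, -25/2, 0], [185/16, 61/4, 0], [0, 0, 1369/64]]; det M1 = -6646495/1024
M2 = [[0, E_y/2, G_x/2], [E_y/2, E, F], [G_x/2, F, G]] = [[0, 0, -185/16], [0, 61/4, 0], [-185/16, 0, 1369/64]]; det M2 = -2087725/1024
det M1 - det M2 = -2279385/512; K = -2279385/512 / (83509/256)^2 = -5760/137677

Answer: K = -5760/137677


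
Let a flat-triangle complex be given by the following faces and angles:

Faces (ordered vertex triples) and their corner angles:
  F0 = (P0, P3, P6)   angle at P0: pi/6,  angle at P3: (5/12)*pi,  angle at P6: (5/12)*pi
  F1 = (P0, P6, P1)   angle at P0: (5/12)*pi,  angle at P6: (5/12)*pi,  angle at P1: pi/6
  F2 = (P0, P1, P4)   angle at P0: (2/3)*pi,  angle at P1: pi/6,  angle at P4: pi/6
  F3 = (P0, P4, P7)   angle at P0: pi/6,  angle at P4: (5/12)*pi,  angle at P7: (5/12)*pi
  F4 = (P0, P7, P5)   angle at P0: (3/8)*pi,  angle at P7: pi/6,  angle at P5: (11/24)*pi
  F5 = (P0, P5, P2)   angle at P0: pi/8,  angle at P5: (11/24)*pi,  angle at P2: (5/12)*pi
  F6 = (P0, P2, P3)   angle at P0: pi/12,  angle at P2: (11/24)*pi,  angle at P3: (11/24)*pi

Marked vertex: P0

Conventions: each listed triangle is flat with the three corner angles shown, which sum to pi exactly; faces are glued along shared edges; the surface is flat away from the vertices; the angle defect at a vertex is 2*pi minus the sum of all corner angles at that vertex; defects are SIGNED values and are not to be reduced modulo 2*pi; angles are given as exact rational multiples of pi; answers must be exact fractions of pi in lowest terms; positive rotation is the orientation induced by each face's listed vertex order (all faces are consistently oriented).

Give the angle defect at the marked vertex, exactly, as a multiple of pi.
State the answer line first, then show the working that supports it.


Answer: defect(P0) = 0

Sum of corner angles at P0: 2*pi
defect = 2*pi - 2*pi


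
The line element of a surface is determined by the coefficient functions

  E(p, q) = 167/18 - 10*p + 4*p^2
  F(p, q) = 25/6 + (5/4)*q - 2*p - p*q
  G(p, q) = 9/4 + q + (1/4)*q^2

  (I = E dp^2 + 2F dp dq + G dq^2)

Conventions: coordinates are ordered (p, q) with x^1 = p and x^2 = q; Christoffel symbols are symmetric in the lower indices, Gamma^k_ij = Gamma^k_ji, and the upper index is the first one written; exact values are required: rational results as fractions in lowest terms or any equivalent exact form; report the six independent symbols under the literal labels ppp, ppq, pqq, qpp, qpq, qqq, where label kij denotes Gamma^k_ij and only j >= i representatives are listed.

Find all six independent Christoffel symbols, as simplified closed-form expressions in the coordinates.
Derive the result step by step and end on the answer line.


E = 167/18 - 10*p + 4*p^2; F = 25/6 + (5/4)*q - 2*p - p*q; G = 9/4 + q + (1/4)*q^2
Gamma^k_ij = (1/2) g^{kl} (d_i g_jl + d_j g_il - d_l g_ij), with g^inv = (1/(EG-F^2)) [[G, -F], [-F, E]]
first partials: E_p = -10 + 8*p, E_q = 0, F_p = -2 - q, F_q = 5/4 - p, G_p = 0, G_q = 1 + (1/2)*q
D = EG - F^2 = 253/72 - (41/36)*q - (35/6)*p + (109/144)*q^2 + (10/3)*p*q + 5*p^2
expanded: Gamma^p_pp = (G E_p - 2F F_p + F E_q)/(2D), Gamma^p_pq = (G E_q - F G_p)/(2D), Gamma^p_qq = (2G F_q - G G_p - F G_q)/(2D), Gamma^q_pp = (2E F_p - E E_q - F E_p)/(2D), Gamma^q_pq = (E G_p - F E_q)/(2D), Gamma^q_qq = (E G_q - 2F F_q + F G_p)/(2D); substitute and cancel common factors

Answer: Gamma_ppp = (720*p + 240*q - 420)/(720*p^2 + 480*p*q - 840*p + 109*q^2 - 164*q + 506), Gamma_ppq = 0, Gamma_pqq = (-180*p - 60*q + 105)/(720*p^2 + 480*p*q - 840*p + 109*q^2 - 164*q + 506), Gamma_qpp = (-960*p - 436*q + 328)/(720*p^2 + 480*p*q - 840*p + 109*q^2 - 164*q + 506), Gamma_qpq = 0, Gamma_qqq = (240*p + 109*q - 82)/(720*p^2 + 480*p*q - 840*p + 109*q^2 - 164*q + 506)


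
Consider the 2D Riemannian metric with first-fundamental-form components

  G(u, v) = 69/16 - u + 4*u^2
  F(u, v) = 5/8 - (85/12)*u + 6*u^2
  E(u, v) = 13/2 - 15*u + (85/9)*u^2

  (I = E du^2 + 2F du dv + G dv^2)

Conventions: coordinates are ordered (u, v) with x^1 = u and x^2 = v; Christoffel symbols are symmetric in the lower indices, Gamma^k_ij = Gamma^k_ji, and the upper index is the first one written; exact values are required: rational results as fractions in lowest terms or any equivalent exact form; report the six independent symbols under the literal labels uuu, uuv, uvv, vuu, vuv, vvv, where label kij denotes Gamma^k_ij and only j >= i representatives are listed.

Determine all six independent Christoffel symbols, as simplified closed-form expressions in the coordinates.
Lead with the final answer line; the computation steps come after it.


Answer: Gamma_uuu = (-19712*u^3 + 50720*u^2 - 5440*u - 16080)/(1024*u^4 + 8960*u^3 + 13856*u^2 - 35904*u + 15921), Gamma_uuv = (-13824*u^3 + 18048*u^2 - 3480*u + 180)/(1024*u^4 + 8960*u^3 + 13856*u^2 - 35904*u + 15921), Gamma_uvv = (-9216*u^3 + 3456*u^2 - 10224*u + 1242)/(1024*u^4 + 8960*u^3 + 13856*u^2 - 35904*u + 15921), Gamma_vuu = (32640*u^3 - 77760*u^2 + 72128*u - 23820)/(1024*u^4 + 8960*u^3 + 13856*u^2 - 35904*u + 15921), Gamma_vuv = (21760*u^3 - 37280*u^2 + 19296*u - 1872)/(1024*u^4 + 8960*u^3 + 13856*u^2 - 35904*u + 15921), Gamma_vvv = (13824*u^3 - 18048*u^2 + 3480*u - 180)/(1024*u^4 + 8960*u^3 + 13856*u^2 - 35904*u + 15921)

E = 13/2 - 15*u + (85/9)*u^2; F = 5/8 - (85/12)*u + 6*u^2; G = 69/16 - u + 4*u^2
Gamma^k_ij = (1/2) g^{kl} (d_i g_jl + d_j g_il - d_l g_ij), with g^inv = (1/(EG-F^2)) [[G, -F], [-F, E]]
first partials: E_u = -15 + (170/9)*u, E_v = 0, F_u = -85/12 + 12*u, F_v = 0, G_u = -1 + 8*u, G_v = 0
D = EG - F^2 = 1769/64 - (187/3)*u + (433/18)*u^2 + (140/9)*u^3 + (16/9)*u^4
expanded: Gamma^u_uu = (G E_u - 2F F_u + F E_v)/(2D), Gamma^u_uv = (G E_v - F G_u)/(2D), Gamma^u_vv = (2G F_v - G G_u - F G_v)/(2D), Gamma^v_uu = (2E F_u - E E_v - F E_u)/(2D), Gamma^v_uv = (E G_u - F E_v)/(2D), Gamma^v_vv = (E G_v - 2F F_v + F G_u)/(2D); substitute and cancel common factors


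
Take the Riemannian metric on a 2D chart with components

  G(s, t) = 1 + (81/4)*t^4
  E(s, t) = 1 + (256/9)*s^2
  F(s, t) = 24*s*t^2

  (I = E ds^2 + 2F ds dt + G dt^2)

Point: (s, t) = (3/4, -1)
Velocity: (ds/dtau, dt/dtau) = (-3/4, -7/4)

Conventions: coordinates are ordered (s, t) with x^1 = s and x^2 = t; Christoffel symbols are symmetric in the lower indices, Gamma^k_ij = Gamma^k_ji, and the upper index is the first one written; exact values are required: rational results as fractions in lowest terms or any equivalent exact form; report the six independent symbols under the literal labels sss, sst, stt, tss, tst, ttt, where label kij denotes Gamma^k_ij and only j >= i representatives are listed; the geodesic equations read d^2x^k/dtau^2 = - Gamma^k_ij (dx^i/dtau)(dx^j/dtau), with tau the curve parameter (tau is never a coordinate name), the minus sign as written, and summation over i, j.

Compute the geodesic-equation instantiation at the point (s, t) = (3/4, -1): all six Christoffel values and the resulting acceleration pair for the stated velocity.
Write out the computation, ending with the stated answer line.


E = 17, F = 18, G = 85/4 at the point
E_s = 128/3, E_t = 0, F_s = 24, F_t = -36, G_s = 0, G_t = -81
EG - F^2 = 149/4;  g^inv = (4/149) * [[85/4, -18], [-18, 17]]
first-kind symbols [ij,l] = (1/2)(d_i g_jl + d_j g_il - d_l g_ij): [ss,s] = E_s/2 = 64/3, [ss,t] = F_s - E_t/2 = 24, [st,s] = E_t/2 = 0, [st,t] = G_s/2 = 0, [tt,s] = F_t - G_s/2 = -36, [tt,t] = G_t/2 = -81/2
Gamma^s_ij = (G*[ij,s] - F*[ij,t])/(EG - F^2), Gamma^t_ij = (E*[ij,t] - F*[ij,s])/(EG - F^2)
Gamma_sss = 256/447, Gamma_sst = 0, Gamma_stt = -144/149, Gamma_tss = 96/149, Gamma_tst = 0, Gamma_ttt = -162/149
d^2s/dtau^2 = -(Gamma_sss*(-3/4)^2 + 2*Gamma_sst*(-3/4)*(-7/4) + Gamma_stt*(-7/4)^2) = 393/149
d^2t/dtau^2 = -(Gamma_tss*(-3/4)^2 + 2*Gamma_tst*(-3/4)*(-7/4) + Gamma_ttt*(-7/4)^2) = 3537/1192

Answer: Gamma_sss = 256/447, Gamma_sst = 0, Gamma_stt = -144/149, Gamma_tss = 96/149, Gamma_tst = 0, Gamma_ttt = -162/149; accelerations (d^2s/dtau^2, d^2t/dtau^2) = (393/149, 3537/1192)


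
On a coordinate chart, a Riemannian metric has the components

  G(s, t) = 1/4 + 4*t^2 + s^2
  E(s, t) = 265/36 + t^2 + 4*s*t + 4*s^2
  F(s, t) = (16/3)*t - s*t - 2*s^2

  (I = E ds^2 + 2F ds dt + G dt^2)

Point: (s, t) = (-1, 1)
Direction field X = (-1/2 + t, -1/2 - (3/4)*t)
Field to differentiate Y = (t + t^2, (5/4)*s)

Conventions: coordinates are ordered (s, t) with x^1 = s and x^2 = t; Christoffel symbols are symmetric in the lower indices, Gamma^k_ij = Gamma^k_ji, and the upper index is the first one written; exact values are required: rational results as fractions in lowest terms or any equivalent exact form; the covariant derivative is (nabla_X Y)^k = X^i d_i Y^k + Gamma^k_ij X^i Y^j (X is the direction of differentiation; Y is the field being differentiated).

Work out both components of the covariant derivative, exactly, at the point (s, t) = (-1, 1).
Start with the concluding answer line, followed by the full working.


Answer: (nabla_X Y)^s = -49587/14468, (nabla_X Y)^t = 84097/28936

E = 301/36, F = 13/3, G = 21/4 at the point
E_s = -4, E_t = -2, F_s = 3, F_t = 19/3, G_s = -2, G_t = 8
EG - F^2 = 3617/144;  g^inv = (144/3617) * [[21/4, -13/3], [-13/3, 301/36]]
first-kind symbols [ij,l] = (1/2)(d_i g_jl + d_j g_il - d_l g_ij): [ss,s] = E_s/2 = -2, [ss,t] = F_s - E_t/2 = 4, [st,s] = E_t/2 = -1, [st,t] = G_s/2 = -1, [tt,s] = F_t - G_s/2 = 22/3, [tt,t] = G_t/2 = 4
Gamma^s_ij = (G*[ij,s] - F*[ij,t])/(EG - F^2), Gamma^t_ij = (E*[ij,t] - F*[ij,s])/(EG - F^2)
Gamma_sss = -4008/3617, Gamma_sst = -132/3617, Gamma_stt = 3048/3617, Gamma_tss = 6064/3617, Gamma_tst = -580/3617, Gamma_ttt = 240/3617
X = (1/2, -5/4), Y = (2, -5/4) at the point


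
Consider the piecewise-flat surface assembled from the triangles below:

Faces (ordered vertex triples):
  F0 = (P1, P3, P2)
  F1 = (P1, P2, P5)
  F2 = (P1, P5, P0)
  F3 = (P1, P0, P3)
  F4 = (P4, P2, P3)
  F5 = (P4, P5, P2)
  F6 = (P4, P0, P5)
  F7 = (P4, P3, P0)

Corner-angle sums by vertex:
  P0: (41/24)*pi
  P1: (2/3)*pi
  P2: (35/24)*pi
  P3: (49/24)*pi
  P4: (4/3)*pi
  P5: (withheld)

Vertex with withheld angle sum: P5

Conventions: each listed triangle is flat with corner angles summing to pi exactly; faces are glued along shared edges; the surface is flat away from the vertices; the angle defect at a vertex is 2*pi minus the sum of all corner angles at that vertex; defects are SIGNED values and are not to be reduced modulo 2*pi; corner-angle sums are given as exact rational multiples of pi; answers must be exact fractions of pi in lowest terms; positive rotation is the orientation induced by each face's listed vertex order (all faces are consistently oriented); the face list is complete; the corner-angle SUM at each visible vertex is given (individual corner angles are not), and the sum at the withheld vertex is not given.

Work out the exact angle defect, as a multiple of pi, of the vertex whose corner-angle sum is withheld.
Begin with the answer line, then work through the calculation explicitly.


Answer: defect(P5) = (29/24)*pi

V = 6, E = 12, F = 8; chi = V - E + F = 2
Gauss-Bonnet: total defect = 2*pi*chi = 4*pi; visible defects sum to (67/24)*pi


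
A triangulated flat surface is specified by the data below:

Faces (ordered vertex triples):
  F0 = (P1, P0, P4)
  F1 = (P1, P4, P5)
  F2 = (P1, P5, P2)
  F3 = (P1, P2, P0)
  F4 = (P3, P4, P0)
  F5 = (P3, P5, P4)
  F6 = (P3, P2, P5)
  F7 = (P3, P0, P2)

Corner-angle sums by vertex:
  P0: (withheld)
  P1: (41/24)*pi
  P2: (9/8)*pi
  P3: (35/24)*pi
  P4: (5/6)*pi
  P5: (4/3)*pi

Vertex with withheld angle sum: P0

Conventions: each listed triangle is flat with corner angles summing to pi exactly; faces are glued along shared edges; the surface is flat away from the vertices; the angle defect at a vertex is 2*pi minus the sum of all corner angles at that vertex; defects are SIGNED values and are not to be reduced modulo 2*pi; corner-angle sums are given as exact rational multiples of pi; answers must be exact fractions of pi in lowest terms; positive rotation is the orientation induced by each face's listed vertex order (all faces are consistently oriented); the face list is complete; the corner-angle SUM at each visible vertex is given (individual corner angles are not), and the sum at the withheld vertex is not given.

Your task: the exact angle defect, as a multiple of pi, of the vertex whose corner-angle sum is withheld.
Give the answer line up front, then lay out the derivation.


Answer: defect(P0) = (11/24)*pi

V = 6, E = 12, F = 8; chi = V - E + F = 2
Gauss-Bonnet: total defect = 2*pi*chi = 4*pi; visible defects sum to (85/24)*pi
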